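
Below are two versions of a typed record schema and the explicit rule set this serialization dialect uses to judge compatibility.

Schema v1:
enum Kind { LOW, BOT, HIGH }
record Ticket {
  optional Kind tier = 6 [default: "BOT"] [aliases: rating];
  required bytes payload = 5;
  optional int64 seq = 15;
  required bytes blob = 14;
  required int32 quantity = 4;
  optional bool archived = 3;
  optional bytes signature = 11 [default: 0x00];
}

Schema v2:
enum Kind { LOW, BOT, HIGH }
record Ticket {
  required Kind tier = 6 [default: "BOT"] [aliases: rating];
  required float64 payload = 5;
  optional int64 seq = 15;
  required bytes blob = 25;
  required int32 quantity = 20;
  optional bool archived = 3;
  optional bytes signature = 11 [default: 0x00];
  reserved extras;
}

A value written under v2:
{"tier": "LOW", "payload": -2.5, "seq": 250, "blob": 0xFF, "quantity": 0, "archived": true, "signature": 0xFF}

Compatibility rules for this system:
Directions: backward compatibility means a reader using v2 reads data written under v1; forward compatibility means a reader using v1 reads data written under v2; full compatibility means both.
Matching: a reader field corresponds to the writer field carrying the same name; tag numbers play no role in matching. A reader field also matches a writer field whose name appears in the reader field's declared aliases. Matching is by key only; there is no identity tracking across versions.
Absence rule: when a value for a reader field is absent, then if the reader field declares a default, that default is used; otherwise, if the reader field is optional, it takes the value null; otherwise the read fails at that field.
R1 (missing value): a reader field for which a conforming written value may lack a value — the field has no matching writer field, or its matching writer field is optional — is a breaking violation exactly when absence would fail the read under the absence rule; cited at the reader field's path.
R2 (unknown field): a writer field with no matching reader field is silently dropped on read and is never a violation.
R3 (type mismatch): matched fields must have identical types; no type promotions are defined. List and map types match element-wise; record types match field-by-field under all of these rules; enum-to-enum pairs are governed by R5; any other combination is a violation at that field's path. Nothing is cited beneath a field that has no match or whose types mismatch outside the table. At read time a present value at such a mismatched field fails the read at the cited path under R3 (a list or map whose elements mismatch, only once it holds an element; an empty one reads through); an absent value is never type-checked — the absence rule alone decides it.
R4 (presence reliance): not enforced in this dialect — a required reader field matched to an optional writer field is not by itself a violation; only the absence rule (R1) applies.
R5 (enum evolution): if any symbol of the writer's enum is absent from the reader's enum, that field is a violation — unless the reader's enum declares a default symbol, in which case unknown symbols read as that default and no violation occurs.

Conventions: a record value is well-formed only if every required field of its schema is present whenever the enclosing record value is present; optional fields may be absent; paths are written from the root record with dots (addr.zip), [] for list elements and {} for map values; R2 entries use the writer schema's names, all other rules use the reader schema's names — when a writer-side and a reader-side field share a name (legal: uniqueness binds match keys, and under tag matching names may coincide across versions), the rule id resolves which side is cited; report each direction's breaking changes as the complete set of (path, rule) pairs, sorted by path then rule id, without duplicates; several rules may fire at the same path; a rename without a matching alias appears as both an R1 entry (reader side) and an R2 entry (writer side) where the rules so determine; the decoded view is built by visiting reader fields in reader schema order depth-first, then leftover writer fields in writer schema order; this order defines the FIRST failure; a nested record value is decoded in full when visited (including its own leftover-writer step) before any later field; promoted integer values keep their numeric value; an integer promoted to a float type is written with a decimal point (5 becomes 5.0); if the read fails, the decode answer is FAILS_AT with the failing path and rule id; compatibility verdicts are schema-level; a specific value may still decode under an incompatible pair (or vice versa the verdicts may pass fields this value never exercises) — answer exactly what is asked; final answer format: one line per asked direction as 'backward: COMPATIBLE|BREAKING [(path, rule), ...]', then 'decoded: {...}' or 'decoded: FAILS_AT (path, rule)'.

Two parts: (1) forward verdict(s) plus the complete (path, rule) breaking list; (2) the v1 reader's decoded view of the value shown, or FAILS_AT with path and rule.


forward: BREAKING [(payload, R3)]; decoded: FAILS_AT (payload, R3)

each type pair in Ticket: writer, then reader
forward pass over Ticket, reader schema v1, writer schema v2:
  tier: paired with writer tier (Kind -> Kind; writer required)
  payload: paired with writer payload (float64 -> bytes; writer required)
  seq: paired with writer seq (int64 -> int64; writer optional)
  blob: paired with writer blob (bytes -> bytes; writer required)
  quantity: paired with writer quantity (int32 -> int32; writer required)
  archived: paired with writer archived (bool -> bool; writer optional)
  signature: paired with writer signature (bytes -> bytes; writer optional)
  violation R3 at payload
  => forward verdict for Ticket: BREAKING, 1 violation(s)
decoding the Ticket value with the v1 reader:
  tier := "LOW"
  read fails at payload under R3
  => FAILS_AT (payload, R3)
the rest of the Ticket diff is inert for this question:
  field quantity in record Ticket: tag 4 changed to 20 -> triggers nothing under Ticket's printed rules — same verdict
  field tier in record Ticket: optional changed to required -> triggers nothing under Ticket's printed rules — same verdict
  field blob in record Ticket: tag 14 changed to 25 -> triggers nothing under Ticket's printed rules — same verdict


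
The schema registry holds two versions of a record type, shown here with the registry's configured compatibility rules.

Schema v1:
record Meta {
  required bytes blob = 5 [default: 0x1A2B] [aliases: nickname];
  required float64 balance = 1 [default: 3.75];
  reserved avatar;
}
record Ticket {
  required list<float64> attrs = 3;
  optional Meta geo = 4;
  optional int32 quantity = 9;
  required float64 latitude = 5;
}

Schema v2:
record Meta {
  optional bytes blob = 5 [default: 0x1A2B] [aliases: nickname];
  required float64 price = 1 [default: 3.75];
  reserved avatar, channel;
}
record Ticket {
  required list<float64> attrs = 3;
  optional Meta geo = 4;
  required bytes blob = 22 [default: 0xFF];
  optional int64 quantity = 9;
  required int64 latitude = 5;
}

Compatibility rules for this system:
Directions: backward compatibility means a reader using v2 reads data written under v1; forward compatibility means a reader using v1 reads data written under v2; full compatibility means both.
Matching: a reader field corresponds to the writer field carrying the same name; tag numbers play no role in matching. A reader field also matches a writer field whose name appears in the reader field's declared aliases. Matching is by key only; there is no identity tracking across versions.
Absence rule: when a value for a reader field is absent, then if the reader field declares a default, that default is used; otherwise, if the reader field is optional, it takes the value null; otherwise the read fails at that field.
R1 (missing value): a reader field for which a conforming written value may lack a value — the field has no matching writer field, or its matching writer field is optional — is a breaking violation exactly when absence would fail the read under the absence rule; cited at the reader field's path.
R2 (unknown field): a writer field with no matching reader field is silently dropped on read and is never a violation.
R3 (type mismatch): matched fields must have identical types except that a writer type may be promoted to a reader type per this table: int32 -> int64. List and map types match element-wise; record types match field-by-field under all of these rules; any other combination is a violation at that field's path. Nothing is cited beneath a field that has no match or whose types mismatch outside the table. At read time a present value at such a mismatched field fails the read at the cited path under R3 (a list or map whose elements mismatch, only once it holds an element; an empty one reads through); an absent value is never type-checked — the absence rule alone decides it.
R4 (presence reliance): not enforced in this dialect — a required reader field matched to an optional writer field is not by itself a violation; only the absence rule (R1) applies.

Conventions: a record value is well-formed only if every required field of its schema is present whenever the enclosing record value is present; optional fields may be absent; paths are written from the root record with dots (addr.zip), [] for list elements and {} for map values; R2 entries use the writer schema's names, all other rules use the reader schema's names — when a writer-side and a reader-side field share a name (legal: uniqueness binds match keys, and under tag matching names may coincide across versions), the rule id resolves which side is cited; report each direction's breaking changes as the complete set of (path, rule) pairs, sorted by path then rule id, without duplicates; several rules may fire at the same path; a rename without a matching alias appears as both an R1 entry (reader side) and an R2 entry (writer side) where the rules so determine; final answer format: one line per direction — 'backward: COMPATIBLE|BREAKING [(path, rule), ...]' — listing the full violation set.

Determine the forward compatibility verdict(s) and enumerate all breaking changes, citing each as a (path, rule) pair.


forward: BREAKING [(latitude, R3), (quantity, R3)]

arrows below run writer -> reader for Ticket
forward pass over Ticket, reader schema v1, writer schema v2:
  attrs <- attrs (list<float64> -> list<float64>, writer required)
  geo <- geo (Meta -> Meta, writer optional)
  quantity <- quantity (int64 -> int32, writer optional)
  latitude <- latitude (int64 -> float64, writer required)
  leftover writer field: blob
  geo.blob <- geo.blob (bytes -> bytes, writer optional)
  geo.balance: no writer match
  leftover writer field: geo.price
  rule R3 violated at latitude
  rule R3 violated at quantity
  => 2 violation(s): forward is BREAKING for Ticket
remaining Ticket differences; none change what is asked:
  field blob in record Meta: required changed to optional -> triggers nothing under Ticket's printed rules — same verdict
  renamed field balance to price in record Meta -> triggers nothing under Ticket's printed rules — same verdict
  added field blob to record Ticket: required bytes, tag 22, default 0xFF (in v2 it sits immediately before quantity) -> triggers nothing under Ticket's printed rules — same verdict


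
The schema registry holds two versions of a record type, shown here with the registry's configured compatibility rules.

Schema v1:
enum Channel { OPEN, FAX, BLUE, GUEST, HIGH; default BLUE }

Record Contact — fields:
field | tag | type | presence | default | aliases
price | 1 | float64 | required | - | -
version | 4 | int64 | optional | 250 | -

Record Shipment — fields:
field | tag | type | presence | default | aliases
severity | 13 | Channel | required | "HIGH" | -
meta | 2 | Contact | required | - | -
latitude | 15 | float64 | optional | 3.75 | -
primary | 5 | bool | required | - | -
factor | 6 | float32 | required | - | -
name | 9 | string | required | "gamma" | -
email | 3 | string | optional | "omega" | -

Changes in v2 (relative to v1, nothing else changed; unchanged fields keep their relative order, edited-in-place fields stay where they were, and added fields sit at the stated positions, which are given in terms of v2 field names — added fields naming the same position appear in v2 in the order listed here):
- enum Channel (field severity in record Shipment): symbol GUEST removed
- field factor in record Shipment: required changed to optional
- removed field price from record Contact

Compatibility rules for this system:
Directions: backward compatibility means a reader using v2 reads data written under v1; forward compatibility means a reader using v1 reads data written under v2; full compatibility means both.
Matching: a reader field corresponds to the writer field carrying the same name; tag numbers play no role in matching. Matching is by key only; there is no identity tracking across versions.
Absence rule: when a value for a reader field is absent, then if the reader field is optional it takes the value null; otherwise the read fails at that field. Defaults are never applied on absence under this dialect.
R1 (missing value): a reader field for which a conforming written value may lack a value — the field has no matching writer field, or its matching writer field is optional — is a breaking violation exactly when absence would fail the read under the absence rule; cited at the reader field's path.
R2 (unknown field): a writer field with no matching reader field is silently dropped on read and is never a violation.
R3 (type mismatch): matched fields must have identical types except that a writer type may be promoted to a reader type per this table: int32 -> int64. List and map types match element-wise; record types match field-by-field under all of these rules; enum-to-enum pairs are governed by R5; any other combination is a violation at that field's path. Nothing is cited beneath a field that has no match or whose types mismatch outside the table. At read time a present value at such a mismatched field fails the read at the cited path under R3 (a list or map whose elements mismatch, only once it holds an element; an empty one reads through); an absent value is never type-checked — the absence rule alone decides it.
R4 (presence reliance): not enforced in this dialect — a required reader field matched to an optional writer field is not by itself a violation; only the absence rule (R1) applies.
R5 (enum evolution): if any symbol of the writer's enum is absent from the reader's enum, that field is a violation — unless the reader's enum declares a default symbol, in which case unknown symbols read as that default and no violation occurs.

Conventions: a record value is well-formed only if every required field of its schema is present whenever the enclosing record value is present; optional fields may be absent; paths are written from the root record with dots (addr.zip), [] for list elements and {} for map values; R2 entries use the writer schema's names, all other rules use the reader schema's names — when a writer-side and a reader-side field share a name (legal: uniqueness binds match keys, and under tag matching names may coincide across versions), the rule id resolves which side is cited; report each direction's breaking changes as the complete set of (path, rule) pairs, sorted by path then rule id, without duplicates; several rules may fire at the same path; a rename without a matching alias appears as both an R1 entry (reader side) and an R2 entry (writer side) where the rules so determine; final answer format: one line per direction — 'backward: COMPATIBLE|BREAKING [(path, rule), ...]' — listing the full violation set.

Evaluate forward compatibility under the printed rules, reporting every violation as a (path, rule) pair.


forward: BREAKING [(factor, R1), (meta.price, R1)]

arrows below run writer -> reader for Shipment
forward on Shipment — v1 reading data written by v2:
  Channel -> Channel, writer required: severity aligns to severity
  Contact -> Contact, writer required: meta aligns to meta
  float64 -> float64, writer optional: latitude aligns to latitude
  bool -> bool, writer required: primary aligns to primary
  float32 -> float32, writer optional: factor aligns to factor
  string -> string, writer required: name aligns to name
  string -> string, writer optional: email aligns to email
  meta.price: no writer-side match
  int64 -> int64, writer optional: meta.version aligns to meta.version
  R1 fires at factor
  R1 fires at meta.price
  => forward verdict for Shipment: BREAKING, 2 violation(s)
checking off the Shipment differences that do not matter here:
  enum Channel (field severity in record Shipment): symbol GUEST removed -> fires no rule on Shipment, leaving the asked answer as it is


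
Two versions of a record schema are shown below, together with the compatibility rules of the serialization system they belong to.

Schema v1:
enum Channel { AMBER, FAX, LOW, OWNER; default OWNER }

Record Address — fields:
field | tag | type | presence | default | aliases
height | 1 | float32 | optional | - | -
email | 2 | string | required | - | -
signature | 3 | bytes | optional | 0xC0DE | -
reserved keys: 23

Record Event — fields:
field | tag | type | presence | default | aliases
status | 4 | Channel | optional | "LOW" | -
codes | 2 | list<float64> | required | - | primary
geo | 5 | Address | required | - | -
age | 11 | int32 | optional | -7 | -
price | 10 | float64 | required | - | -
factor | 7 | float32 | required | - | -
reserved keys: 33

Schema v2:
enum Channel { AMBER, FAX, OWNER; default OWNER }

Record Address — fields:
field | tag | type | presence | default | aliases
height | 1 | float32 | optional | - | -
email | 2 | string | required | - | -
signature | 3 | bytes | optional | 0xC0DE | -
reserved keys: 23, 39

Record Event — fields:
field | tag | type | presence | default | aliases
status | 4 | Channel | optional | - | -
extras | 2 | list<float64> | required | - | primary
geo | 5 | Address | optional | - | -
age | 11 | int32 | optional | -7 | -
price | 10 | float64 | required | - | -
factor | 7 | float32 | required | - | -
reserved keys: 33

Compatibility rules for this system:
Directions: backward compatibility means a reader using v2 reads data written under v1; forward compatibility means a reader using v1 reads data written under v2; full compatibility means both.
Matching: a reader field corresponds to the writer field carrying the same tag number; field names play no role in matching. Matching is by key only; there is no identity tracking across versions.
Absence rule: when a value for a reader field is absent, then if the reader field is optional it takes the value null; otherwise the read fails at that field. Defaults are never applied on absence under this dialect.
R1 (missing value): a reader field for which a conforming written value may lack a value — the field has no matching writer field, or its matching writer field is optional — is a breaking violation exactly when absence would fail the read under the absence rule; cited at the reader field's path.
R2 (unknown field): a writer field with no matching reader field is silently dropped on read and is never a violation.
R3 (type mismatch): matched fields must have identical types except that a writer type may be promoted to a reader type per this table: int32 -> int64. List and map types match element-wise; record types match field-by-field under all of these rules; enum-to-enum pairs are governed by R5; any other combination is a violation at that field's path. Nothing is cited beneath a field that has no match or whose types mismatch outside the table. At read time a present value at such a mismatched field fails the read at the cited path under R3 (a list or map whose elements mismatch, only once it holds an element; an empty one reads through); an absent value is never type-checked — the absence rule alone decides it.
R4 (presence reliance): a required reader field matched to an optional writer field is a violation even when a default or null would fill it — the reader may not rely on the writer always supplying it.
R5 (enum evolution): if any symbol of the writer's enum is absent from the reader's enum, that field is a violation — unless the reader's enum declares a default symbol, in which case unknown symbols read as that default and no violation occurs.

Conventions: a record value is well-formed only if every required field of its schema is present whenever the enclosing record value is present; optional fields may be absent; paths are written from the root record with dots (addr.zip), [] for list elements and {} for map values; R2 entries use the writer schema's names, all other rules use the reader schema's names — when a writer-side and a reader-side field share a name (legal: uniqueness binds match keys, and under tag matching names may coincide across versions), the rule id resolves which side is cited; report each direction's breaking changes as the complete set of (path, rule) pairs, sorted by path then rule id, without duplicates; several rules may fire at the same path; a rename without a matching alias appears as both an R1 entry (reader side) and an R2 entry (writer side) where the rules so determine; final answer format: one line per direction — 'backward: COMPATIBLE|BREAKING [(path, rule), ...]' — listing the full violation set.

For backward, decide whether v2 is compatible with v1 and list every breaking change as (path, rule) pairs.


arrows below run writer -> reader for Event
backward pass over Event, reader schema v2, writer schema v1:
  writer optional, Channel -> Channel: reader status maps from writer status
  writer required, list<float64> -> list<float64>: reader extras maps from writer codes
  writer required, Address -> Address: reader geo maps from writer geo
  writer optional, int32 -> int32: reader age maps from writer age
  writer required, float64 -> float64: reader price maps from writer price
  writer required, float32 -> float32: reader factor maps from writer factor
  writer optional, float32 -> float32: reader geo.height maps from writer geo.height
  writer required, string -> string: reader geo.email maps from writer geo.email
  writer optional, bytes -> bytes: reader geo.signature maps from writer geo.signature
  => backward: COMPATIBLE
remaining Event differences; none change what is asked:
  field geo in record Event: required changed to optional -> its effect on Event is confined to the forward direction, not asked
  renamed field codes to extras in record Event -> inert for the asked Event verdict: nothing fires
  enum Channel (field status in record Event): symbol LOW removed (the field default referencing it is cleared) -> inert for the asked Event verdict: nothing fires

backward: COMPATIBLE []


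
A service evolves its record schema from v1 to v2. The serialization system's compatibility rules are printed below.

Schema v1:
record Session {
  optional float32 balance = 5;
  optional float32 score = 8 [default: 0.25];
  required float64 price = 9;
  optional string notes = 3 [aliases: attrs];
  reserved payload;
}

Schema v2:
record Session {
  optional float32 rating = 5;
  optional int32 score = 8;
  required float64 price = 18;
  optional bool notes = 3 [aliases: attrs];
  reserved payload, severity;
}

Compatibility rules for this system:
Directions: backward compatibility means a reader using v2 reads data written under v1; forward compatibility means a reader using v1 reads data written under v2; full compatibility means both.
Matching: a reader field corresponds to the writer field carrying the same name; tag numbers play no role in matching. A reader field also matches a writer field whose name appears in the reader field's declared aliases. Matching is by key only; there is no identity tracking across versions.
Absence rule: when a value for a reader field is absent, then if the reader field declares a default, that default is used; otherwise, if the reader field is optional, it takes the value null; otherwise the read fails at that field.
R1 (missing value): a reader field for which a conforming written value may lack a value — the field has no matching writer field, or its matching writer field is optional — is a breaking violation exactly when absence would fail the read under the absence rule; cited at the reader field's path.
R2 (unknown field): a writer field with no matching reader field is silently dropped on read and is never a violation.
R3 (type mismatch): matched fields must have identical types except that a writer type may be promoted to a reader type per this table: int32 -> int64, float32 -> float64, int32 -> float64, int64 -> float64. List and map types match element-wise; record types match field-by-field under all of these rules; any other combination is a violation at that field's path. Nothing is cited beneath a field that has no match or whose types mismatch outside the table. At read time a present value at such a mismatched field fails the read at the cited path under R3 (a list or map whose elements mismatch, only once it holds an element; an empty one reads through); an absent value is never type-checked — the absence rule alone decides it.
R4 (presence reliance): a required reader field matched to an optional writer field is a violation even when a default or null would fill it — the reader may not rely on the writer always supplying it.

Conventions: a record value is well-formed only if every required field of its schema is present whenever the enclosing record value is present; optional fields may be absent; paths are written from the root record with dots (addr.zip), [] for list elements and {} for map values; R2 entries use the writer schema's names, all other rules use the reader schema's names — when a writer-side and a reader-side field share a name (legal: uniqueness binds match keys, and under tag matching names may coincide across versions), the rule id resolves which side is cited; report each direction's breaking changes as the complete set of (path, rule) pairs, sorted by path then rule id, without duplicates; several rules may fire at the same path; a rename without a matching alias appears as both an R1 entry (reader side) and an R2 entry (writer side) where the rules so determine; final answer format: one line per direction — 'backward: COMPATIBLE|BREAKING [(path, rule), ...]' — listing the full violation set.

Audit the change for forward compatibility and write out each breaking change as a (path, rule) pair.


forward: BREAKING [(notes, R3), (score, R3)]

in Session below, arrows point writer -> reader
forward analysis of Session with v1 as reader and v2 as writer:
  balance has no writer counterpart
  score: paired with writer score (int32 -> float32; writer optional)
  price: paired with writer price (float64 -> float64; writer required)
  notes: paired with writer notes (bool -> string; writer optional)
  writer field rating has no reader counterpart
  rule R3 violated at notes
  rule R3 violated at score
  forward on Session therefore BREAKING (2)
the other Session changes do not affect what is asked:
  field price in record Session: tag 9 changed to 18 -> fires no rule on Session, leaving the asked answer as it is
  renamed field balance to rating in record Session -> fires no rule on Session, leaving the asked answer as it is


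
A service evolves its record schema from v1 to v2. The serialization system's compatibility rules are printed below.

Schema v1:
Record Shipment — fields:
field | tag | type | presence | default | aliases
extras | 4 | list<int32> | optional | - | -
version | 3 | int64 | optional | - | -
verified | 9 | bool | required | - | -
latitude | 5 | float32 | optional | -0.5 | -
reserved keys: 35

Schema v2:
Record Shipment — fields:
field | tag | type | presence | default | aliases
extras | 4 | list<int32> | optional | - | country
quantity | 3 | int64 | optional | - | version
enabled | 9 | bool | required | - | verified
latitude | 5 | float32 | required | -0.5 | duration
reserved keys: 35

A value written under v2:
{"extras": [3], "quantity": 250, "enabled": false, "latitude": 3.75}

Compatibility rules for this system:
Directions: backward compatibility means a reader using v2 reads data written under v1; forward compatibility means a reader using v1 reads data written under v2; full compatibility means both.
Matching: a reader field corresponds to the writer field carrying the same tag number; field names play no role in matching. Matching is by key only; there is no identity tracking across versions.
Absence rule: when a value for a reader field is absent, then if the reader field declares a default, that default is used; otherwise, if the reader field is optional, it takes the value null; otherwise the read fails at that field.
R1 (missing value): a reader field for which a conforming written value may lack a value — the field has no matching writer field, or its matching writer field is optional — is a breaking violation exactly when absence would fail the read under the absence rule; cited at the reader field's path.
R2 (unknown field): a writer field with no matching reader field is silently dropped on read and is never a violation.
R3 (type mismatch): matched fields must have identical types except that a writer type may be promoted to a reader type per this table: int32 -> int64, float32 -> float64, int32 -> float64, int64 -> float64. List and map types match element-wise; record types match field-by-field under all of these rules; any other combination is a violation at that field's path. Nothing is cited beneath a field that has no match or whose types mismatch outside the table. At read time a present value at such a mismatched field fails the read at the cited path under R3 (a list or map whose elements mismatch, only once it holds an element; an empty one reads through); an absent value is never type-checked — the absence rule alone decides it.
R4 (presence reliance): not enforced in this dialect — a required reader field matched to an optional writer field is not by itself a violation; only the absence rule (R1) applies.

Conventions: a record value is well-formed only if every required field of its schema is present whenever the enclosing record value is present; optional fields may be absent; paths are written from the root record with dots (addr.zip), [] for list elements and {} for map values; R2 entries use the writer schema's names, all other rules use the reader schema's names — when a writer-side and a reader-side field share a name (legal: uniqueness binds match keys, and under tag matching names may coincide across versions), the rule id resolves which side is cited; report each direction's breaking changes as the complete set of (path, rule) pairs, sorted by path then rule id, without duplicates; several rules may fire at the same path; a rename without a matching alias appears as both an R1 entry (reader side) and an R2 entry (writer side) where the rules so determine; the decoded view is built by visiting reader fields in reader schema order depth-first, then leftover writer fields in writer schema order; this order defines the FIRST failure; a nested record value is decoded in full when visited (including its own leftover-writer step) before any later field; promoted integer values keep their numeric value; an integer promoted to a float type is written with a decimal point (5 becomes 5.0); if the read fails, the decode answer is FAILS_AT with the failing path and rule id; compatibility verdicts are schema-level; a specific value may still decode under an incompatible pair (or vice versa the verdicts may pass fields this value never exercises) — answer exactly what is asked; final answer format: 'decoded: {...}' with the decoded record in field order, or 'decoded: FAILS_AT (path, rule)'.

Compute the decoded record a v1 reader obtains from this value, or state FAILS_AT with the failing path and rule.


decoded: {"extras": [3], "version": 250, "verified": false, "latitude": 3.75}

the writer's type comes first in each Shipment pair
decoding the Shipment value with the v1 reader:
  extras := [3]
  version := 250 (from writer quantity)
  verified := false (from writer enabled)
  latitude := 3.75
  => decoded: {"extras": [3], "version": 250, "verified": false, "latitude": 3.75}
remaining Shipment differences; none change what is asked:
  renamed field version to quantity in record Shipment (alias version declared on the renamed field) -> inert under this dialect — no rule fires on Shipment and the result does not move
  field latitude in record Shipment: optional changed to required -> inert under this dialect — no rule fires on Shipment and the result does not move
  renamed field verified to enabled in record Shipment (alias verified declared on the renamed field) -> inert under this dialect — no rule fires on Shipment and the result does not move


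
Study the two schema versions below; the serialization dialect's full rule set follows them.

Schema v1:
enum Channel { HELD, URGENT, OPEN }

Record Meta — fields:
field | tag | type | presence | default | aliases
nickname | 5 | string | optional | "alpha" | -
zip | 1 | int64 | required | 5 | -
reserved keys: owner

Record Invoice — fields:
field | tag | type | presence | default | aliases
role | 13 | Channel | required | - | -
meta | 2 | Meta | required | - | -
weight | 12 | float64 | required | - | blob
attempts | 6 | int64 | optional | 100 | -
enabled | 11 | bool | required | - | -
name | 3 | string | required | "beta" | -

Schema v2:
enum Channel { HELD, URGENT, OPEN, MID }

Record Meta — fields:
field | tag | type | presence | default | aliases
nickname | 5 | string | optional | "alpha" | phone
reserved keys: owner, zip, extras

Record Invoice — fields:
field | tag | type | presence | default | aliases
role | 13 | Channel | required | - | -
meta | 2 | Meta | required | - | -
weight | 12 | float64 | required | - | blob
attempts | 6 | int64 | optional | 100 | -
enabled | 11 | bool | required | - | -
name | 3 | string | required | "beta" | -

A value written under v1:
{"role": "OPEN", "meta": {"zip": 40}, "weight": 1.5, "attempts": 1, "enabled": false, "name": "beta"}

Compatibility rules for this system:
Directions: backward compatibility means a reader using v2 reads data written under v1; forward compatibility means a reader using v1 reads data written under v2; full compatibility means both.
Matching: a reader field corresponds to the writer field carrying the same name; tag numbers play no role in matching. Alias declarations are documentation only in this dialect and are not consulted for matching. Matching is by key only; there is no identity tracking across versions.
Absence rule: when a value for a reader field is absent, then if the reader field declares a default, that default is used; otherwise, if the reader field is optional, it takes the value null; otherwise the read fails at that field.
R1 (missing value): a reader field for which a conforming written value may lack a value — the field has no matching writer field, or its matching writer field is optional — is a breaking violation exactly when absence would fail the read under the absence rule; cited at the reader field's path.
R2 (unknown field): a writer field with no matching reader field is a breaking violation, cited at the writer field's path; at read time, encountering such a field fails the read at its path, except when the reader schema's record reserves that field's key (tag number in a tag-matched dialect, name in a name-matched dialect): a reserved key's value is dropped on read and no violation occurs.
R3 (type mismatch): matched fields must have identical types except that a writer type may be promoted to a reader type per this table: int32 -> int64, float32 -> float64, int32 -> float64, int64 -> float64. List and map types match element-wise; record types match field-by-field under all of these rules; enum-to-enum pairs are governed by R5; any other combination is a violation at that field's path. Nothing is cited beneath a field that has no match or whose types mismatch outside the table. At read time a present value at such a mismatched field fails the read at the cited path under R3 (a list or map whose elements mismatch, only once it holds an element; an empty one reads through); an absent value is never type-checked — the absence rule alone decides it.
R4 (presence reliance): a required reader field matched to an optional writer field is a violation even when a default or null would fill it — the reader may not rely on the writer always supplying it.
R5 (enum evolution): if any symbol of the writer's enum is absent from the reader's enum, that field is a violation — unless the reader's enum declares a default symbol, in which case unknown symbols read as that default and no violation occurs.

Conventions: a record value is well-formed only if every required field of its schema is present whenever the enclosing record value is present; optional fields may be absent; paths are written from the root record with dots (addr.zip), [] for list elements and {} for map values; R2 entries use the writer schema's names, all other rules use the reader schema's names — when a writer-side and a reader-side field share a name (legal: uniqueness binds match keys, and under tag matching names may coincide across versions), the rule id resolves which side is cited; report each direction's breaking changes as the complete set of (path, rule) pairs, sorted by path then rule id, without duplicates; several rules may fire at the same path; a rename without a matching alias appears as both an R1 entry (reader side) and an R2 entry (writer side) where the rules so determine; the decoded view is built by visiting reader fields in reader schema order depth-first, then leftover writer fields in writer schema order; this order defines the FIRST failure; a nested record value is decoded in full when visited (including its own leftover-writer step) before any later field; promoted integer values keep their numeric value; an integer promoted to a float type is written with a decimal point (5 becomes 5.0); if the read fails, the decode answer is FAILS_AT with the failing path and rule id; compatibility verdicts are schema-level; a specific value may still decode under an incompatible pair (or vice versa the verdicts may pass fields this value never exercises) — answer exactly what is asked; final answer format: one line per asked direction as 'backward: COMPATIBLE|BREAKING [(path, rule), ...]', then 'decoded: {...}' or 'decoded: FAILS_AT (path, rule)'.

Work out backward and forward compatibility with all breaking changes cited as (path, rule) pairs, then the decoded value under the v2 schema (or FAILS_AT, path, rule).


arrows below run writer -> reader for Invoice
backward pass over Invoice, reader schema v2, writer schema v1:
  role: paired with writer role (Channel -> Channel; writer required)
  meta: paired with writer meta (Meta -> Meta; writer required)
  weight: paired with writer weight (float64 -> float64; writer required)
  attempts: paired with writer attempts (int64 -> int64; writer optional)
  enabled: paired with writer enabled (bool -> bool; writer required)
  name: paired with writer name (string -> string; writer required)
  meta.nickname: paired with writer meta.nickname (string -> string; writer optional)
  meta.zip (writer side), unknown to reader
  => backward verdict for Invoice: COMPATIBLE, no violations
forward pass over Invoice, reader schema v1, writer schema v2:
  role: paired with writer role (Channel -> Channel; writer required)
  meta: paired with writer meta (Meta -> Meta; writer required)
  weight: paired with writer weight (float64 -> float64; writer required)
  attempts: paired with writer attempts (int64 -> int64; writer optional)
  enabled: paired with writer enabled (bool -> bool; writer required)
  name: paired with writer name (string -> string; writer required)
  meta.nickname: paired with writer meta.nickname (string -> string; writer optional)
  no writer field matches reader meta.zip
  rule R5 violated at role
  => forward verdict for Invoice: BREAKING, 1 violation(s)
decode walk for Invoice under reader schema v2:
  role := "OPEN"
  meta.nickname := "alpha" (missing; default applied)
  writer meta.zip: reserved -> dropped
  weight := 1.5
  attempts := 1
  enabled := false
  name := "beta"
  => decoded: {"role": "OPEN", "meta": {"nickname": "alpha"}, "weight": 1.5, "attempts": 1, "enabled": false, "name": "beta"}

backward: COMPATIBLE []; forward: BREAKING [(role, R5)]; decoded: {"role": "OPEN", "meta": {"nickname": "alpha"}, "weight": 1.5, "attempts": 1, "enabled": false, "name": "beta"}
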